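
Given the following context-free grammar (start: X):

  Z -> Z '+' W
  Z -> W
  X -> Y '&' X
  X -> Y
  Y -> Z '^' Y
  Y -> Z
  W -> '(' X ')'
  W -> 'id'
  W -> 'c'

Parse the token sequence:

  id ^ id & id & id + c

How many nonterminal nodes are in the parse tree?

17

[X [Y [Z [W id]] ^ [Y [Z [W id]]]] & [X [Y [Z [W id]]] & [X [Y [Z [Z [W id]] + [W c]]]]]]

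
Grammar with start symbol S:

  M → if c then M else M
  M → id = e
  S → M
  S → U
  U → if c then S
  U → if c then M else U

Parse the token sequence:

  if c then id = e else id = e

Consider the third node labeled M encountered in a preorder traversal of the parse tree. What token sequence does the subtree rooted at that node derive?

id = e

[S [M if c then [M id = e] else [M id = e]]]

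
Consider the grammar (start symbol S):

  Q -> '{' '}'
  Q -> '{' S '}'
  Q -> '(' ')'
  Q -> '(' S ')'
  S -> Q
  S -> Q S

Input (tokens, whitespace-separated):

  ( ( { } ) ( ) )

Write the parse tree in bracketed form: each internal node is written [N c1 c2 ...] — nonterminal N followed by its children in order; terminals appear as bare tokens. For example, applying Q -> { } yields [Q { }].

[S [Q ( [S [Q ( [S [Q { }]] )] [S [Q ( )]]] )]]

S
Q
( S )
( Q S )
( ( S ) S )
( ( Q ) S )
( ( { } ) S )
( ( { } ) Q )
( ( { } ) ( ) )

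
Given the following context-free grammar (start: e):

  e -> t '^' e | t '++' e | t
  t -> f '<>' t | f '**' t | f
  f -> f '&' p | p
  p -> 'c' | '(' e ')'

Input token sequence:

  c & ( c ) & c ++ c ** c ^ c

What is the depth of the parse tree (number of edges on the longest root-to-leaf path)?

9

[e [t [f [f [f [p c]] & [p ( [e [t [f [p c]]]] )]] & [p c]]] ++ [e [t [f [p c]] ** [t [f [p c]]]] ^ [e [t [f [p c]]]]]]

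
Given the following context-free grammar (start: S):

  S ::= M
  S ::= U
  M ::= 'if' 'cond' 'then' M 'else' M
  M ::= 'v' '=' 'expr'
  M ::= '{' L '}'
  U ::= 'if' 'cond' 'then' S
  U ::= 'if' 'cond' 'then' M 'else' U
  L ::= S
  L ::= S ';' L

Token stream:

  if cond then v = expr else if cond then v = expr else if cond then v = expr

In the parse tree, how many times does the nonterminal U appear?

3

[S [U if cond then [M v = expr] else [U if cond then [M v = expr] else [U if cond then [S [M v = expr]]]]]]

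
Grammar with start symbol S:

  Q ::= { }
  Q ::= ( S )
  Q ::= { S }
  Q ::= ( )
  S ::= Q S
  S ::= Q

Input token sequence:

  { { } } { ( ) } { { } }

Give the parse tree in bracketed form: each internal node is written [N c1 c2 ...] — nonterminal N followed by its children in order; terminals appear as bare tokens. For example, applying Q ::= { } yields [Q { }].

[S [Q { [S [Q { }]] }] [S [Q { [S [Q ( )]] }] [S [Q { [S [Q { }]] }]]]]

S
Q S
{ S } S
{ Q } S
{ { } } S
{ { } } Q S
{ { } } { S } S
{ { } } { Q } S
{ { } } { ( ) } S
{ { } } { ( ) } Q
{ { } } { ( ) } { S }
{ { } } { ( ) } { Q }
{ { } } { ( ) } { { } }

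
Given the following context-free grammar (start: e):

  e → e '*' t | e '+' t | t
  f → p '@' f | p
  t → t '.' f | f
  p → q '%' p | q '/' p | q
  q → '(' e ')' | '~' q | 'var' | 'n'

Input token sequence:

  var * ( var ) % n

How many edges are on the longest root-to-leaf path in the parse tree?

[e [e [t [f [p [q var]]]]] * [t [f [p [q ( [e [t [f [p [q var]]]]] )] % [p [q n]]]]]]

10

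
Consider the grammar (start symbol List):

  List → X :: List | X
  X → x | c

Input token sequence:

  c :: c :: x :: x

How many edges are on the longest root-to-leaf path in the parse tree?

[List [X c] :: [List [X c] :: [List [X x] :: [List [X x]]]]]

5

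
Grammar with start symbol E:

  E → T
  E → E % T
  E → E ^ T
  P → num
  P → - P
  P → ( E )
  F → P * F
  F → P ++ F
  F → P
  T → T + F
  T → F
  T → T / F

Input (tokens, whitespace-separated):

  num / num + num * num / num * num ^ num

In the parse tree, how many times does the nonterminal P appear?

[E [E [T [T [T [T [F [P num]]] / [F [P num]]] + [F [P num] * [F [P num]]]] / [F [P num] * [F [P num]]]]] ^ [T [F [P num]]]]

7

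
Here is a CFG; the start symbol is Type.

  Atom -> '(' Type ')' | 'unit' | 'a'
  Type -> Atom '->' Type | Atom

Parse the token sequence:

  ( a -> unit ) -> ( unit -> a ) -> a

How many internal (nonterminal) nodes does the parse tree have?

[Type [Atom ( [Type [Atom a] -> [Type [Atom unit]]] )] -> [Type [Atom ( [Type [Atom unit] -> [Type [Atom a]]] )] -> [Type [Atom a]]]]

14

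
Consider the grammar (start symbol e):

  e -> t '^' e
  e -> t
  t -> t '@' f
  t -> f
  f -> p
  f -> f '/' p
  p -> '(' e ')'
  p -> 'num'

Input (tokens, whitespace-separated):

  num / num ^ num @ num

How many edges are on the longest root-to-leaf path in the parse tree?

[e [t [f [f [p num]] / [p num]]] ^ [e [t [t [f [p num]]] @ [f [p num]]]]]

6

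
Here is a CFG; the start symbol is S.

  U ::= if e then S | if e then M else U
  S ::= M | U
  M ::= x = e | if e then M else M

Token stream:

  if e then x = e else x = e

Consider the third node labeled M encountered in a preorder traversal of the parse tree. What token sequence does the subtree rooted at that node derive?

x = e

[S [M if e then [M x = e] else [M x = e]]]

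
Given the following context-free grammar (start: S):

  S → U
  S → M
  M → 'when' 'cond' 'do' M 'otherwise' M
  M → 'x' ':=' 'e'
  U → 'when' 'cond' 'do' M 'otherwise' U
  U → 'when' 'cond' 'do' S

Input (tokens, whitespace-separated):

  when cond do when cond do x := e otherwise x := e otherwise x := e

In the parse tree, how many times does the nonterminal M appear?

[S [M when cond do [M when cond do [M x := e] otherwise [M x := e]] otherwise [M x := e]]]

5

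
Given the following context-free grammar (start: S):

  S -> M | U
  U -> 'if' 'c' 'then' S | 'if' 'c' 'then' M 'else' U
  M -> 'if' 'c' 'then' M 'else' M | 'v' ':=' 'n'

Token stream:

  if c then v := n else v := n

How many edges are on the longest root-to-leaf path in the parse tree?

[S [M if c then [M v := n] else [M v := n]]]

3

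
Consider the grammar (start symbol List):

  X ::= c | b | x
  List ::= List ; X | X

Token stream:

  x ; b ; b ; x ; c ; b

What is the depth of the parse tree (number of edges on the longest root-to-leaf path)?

[List [List [List [List [List [List [X x]] ; [X b]] ; [X b]] ; [X x]] ; [X c]] ; [X b]]

7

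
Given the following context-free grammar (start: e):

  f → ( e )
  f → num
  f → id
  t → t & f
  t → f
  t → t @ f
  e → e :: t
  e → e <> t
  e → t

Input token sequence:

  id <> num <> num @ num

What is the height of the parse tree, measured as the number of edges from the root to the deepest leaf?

5

[e [e [e [t [f id]]] <> [t [f num]]] <> [t [t [f num]] @ [f num]]]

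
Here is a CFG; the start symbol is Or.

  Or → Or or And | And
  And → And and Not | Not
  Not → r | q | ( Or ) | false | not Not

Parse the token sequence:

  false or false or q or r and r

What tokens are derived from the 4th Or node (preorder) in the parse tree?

false

[Or [Or [Or [Or [And [Not false]]] or [And [Not false]]] or [And [Not q]]] or [And [And [Not r]] and [Not r]]]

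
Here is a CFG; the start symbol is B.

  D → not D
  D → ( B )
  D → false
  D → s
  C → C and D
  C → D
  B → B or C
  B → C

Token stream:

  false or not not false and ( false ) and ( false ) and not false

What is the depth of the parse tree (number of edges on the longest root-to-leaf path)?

8

[B [B [C [D false]]] or [C [C [C [C [D not [D not [D false]]]] and [D ( [B [C [D false]]] )]] and [D ( [B [C [D false]]] )]] and [D not [D false]]]]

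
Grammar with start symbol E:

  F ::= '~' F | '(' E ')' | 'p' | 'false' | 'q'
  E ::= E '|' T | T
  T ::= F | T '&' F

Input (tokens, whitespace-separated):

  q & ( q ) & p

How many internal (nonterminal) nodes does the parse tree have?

[E [T [T [T [F q]] & [F ( [E [T [F q]]] )]] & [F p]]]

10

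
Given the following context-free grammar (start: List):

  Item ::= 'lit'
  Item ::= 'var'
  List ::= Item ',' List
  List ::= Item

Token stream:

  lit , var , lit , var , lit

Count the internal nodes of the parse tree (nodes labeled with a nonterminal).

10

[List [Item lit] , [List [Item var] , [List [Item lit] , [List [Item var] , [List [Item lit]]]]]]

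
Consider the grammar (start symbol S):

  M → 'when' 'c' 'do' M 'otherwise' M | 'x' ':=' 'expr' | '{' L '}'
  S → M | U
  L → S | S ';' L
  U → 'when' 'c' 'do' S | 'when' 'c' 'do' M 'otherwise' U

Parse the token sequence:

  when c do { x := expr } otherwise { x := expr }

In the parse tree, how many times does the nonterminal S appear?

3

[S [M when c do [M { [L [S [M x := expr]]] }] otherwise [M { [L [S [M x := expr]]] }]]]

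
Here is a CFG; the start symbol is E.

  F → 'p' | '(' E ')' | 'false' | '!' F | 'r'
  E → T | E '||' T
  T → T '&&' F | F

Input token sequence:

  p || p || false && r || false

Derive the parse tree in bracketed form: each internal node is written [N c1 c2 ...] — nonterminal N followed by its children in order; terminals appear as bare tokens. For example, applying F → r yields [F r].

[E [E [E [E [T [F p]]] || [T [F p]]] || [T [T [F false]] && [F r]]] || [T [F false]]]

E
E || T
E || T || T
E || T || T || T
T || T || T || T
F || T || T || T
p || T || T || T
p || F || T || T
p || p || T || T
p || p || T && F || T
p || p || F && F || T
p || p || false && F || T
p || p || false && r || T
p || p || false && r || F
p || p || false && r || false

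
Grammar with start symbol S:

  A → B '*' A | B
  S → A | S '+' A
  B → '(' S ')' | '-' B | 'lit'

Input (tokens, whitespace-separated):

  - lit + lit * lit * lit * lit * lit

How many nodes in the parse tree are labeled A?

[S [S [A [B - [B lit]]]] + [A [B lit] * [A [B lit] * [A [B lit] * [A [B lit] * [A [B lit]]]]]]]

6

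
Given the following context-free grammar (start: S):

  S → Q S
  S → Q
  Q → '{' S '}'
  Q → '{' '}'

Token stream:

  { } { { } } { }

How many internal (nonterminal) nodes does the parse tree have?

8

[S [Q { }] [S [Q { [S [Q { }]] }] [S [Q { }]]]]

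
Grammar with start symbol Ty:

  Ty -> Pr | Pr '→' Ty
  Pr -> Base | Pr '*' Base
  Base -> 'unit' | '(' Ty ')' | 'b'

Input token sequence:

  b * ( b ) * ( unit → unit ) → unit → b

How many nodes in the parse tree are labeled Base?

8

[Ty [Pr [Pr [Pr [Base b]] * [Base ( [Ty [Pr [Base b]]] )]] * [Base ( [Ty [Pr [Base unit]] → [Ty [Pr [Base unit]]]] )]] → [Ty [Pr [Base unit]] → [Ty [Pr [Base b]]]]]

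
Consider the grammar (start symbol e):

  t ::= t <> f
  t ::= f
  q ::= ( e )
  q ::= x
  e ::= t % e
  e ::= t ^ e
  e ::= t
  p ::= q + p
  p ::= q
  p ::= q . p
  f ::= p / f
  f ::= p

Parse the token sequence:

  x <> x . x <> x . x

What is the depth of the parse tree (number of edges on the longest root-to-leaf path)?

[e [t [t [t [f [p [q x]]]] <> [f [p [q x] . [p [q x]]]]] <> [f [p [q x] . [p [q x]]]]]]

7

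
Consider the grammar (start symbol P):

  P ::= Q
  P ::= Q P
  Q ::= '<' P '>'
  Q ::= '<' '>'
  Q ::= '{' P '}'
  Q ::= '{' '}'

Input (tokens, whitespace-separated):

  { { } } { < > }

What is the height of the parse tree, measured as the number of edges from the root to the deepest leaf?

5

[P [Q { [P [Q { }]] }] [P [Q { [P [Q < >]] }]]]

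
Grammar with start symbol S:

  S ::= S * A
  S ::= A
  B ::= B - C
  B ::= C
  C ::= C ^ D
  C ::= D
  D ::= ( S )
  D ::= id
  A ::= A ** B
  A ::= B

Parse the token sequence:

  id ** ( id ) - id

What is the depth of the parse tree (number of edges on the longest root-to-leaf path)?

11

[S [A [A [B [C [D id]]]] ** [B [B [C [D ( [S [A [B [C [D id]]]]] )]]] - [C [D id]]]]]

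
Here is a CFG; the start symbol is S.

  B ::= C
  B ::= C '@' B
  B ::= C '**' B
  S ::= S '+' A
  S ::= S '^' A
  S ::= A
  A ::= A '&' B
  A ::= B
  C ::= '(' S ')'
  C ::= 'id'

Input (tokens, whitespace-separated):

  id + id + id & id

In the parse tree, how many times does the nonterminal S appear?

[S [S [S [A [B [C id]]]] + [A [B [C id]]]] + [A [A [B [C id]]] & [B [C id]]]]

3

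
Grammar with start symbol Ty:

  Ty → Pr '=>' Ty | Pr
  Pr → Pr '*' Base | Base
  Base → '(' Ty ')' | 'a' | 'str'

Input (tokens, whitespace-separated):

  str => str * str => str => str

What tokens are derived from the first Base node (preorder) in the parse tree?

[Ty [Pr [Base str]] => [Ty [Pr [Pr [Base str]] * [Base str]] => [Ty [Pr [Base str]] => [Ty [Pr [Base str]]]]]]

str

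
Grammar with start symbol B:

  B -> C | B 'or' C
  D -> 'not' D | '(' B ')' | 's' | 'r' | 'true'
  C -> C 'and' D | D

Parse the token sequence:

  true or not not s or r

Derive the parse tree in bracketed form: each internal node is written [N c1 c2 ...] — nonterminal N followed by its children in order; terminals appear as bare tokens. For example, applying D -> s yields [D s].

B
B or C
B or C or C
C or C or C
D or C or C
true or C or C
true or D or C
true or not D or C
true or not not D or C
true or not not s or C
true or not not s or D
true or not not s or r

[B [B [B [C [D true]]] or [C [D not [D not [D s]]]]] or [C [D r]]]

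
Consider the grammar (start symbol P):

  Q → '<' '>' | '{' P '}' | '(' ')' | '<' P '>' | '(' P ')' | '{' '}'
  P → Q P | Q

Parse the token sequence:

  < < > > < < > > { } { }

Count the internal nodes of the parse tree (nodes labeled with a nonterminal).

[P [Q < [P [Q < >]] >] [P [Q < [P [Q < >]] >] [P [Q { }] [P [Q { }]]]]]

12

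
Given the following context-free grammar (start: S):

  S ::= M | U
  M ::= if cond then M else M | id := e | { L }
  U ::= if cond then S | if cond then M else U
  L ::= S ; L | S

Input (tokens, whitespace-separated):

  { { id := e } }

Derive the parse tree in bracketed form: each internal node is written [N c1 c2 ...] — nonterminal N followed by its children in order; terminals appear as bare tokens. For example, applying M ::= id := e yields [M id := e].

[S [M { [L [S [M { [L [S [M id := e]]] }]]] }]]

S
M
{ L }
{ S }
{ M }
{ { L } }
{ { S } }
{ { M } }
{ { id := e } }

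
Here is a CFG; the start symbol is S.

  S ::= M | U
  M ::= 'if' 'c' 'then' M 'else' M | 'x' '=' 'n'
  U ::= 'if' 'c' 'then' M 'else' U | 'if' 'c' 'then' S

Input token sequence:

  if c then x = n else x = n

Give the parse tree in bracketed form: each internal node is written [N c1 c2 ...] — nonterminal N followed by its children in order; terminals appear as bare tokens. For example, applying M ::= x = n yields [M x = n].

[S [M if c then [M x = n] else [M x = n]]]

S
M
if c then M else M
if c then x = n else M
if c then x = n else x = n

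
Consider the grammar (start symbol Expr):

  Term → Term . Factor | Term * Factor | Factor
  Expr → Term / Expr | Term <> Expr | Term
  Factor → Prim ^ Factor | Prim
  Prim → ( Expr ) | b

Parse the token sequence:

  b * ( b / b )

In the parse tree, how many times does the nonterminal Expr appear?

[Expr [Term [Term [Factor [Prim b]]] * [Factor [Prim ( [Expr [Term [Factor [Prim b]]] / [Expr [Term [Factor [Prim b]]]]] )]]]]

3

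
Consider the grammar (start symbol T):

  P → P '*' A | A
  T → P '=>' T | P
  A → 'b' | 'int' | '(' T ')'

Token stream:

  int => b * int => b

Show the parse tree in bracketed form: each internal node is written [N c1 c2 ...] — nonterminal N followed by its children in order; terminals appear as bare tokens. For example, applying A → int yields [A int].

[T [P [A int]] => [T [P [P [A b]] * [A int]] => [T [P [A b]]]]]

T
P => T
A => T
int => T
int => P => T
int => P * A => T
int => A * A => T
int => b * A => T
int => b * int => T
int => b * int => P
int => b * int => A
int => b * int => b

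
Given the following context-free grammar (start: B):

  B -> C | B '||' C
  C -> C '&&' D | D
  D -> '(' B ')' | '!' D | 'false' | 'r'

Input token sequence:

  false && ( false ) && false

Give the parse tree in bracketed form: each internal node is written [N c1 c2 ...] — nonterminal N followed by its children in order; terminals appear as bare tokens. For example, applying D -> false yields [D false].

B
C
C && D
C && D && D
D && D && D
false && D && D
false && ( B ) && D
false && ( C ) && D
false && ( D ) && D
false && ( false ) && D
false && ( false ) && false

[B [C [C [C [D false]] && [D ( [B [C [D false]]] )]] && [D false]]]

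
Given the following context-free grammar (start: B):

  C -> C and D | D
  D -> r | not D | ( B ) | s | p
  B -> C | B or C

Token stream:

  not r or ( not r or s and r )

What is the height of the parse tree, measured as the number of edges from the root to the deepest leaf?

[B [B [C [D not [D r]]]] or [C [D ( [B [B [C [D not [D r]]]] or [C [C [D s]] and [D r]]] )]]]

8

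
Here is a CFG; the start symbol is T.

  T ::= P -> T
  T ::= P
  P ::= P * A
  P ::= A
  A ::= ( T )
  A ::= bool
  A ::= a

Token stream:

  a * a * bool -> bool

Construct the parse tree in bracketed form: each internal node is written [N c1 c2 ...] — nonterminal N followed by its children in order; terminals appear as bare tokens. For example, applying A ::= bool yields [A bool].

[T [P [P [P [A a]] * [A a]] * [A bool]] -> [T [P [A bool]]]]

T
P -> T
P * A -> T
P * A * A -> T
A * A * A -> T
a * A * A -> T
a * a * A -> T
a * a * bool -> T
a * a * bool -> P
a * a * bool -> A
a * a * bool -> bool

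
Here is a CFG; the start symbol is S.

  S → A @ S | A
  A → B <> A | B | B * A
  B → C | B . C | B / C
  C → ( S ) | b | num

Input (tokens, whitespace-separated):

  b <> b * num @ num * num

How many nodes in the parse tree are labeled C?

5

[S [A [B [C b]] <> [A [B [C b]] * [A [B [C num]]]]] @ [S [A [B [C num]] * [A [B [C num]]]]]]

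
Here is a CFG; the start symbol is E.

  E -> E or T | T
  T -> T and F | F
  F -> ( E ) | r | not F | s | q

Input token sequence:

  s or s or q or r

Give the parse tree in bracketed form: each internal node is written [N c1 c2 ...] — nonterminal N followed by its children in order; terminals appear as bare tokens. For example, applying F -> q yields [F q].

[E [E [E [E [T [F s]]] or [T [F s]]] or [T [F q]]] or [T [F r]]]

E
E or T
E or T or T
E or T or T or T
T or T or T or T
F or T or T or T
s or T or T or T
s or F or T or T
s or s or T or T
s or s or F or T
s or s or q or T
s or s or q or F
s or s or q or r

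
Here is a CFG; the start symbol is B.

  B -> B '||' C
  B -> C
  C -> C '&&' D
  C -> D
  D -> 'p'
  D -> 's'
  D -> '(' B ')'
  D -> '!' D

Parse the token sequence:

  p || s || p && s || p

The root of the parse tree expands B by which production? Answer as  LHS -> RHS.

[B [B [B [B [C [D p]]] || [C [D s]]] || [C [C [D p]] && [D s]]] || [C [D p]]]

B -> B '||' C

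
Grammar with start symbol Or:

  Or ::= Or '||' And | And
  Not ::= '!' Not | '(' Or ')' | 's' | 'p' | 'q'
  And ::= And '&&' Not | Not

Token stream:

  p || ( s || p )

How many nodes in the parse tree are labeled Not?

4

[Or [Or [And [Not p]]] || [And [Not ( [Or [Or [And [Not s]]] || [And [Not p]]] )]]]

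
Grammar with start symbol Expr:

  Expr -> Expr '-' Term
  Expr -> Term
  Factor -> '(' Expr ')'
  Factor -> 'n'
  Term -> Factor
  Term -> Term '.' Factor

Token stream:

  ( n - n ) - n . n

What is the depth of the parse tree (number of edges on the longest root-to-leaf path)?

[Expr [Expr [Term [Factor ( [Expr [Expr [Term [Factor n]]] - [Term [Factor n]]] )]]] - [Term [Term [Factor n]] . [Factor n]]]

8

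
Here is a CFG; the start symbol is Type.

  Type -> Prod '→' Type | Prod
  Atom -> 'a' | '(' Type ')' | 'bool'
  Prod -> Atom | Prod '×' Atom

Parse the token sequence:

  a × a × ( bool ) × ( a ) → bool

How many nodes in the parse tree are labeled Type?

[Type [Prod [Prod [Prod [Prod [Atom a]] × [Atom a]] × [Atom ( [Type [Prod [Atom bool]]] )]] × [Atom ( [Type [Prod [Atom a]]] )]] → [Type [Prod [Atom bool]]]]

4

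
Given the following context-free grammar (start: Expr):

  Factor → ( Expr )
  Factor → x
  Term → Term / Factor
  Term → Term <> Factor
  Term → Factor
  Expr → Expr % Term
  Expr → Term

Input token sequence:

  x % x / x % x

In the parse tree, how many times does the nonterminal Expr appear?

3

[Expr [Expr [Expr [Term [Factor x]]] % [Term [Term [Factor x]] / [Factor x]]] % [Term [Factor x]]]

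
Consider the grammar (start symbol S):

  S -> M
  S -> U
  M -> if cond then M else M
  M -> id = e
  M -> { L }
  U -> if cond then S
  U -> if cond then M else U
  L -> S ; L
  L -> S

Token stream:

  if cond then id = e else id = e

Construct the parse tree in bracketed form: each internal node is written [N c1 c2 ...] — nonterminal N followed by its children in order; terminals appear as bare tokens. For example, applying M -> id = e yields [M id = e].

[S [M if cond then [M id = e] else [M id = e]]]

S
M
if cond then M else M
if cond then id = e else M
if cond then id = e else id = e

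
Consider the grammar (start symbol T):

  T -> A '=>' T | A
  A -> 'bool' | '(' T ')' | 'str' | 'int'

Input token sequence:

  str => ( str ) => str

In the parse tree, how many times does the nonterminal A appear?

4

[T [A str] => [T [A ( [T [A str]] )] => [T [A str]]]]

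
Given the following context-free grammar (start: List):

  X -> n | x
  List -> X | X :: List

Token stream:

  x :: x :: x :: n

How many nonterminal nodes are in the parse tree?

[List [X x] :: [List [X x] :: [List [X x] :: [List [X n]]]]]

8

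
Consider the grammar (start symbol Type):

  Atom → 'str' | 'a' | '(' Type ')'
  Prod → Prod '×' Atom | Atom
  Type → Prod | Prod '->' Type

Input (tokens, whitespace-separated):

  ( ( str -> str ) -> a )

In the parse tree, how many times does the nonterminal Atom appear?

5

[Type [Prod [Atom ( [Type [Prod [Atom ( [Type [Prod [Atom str]] -> [Type [Prod [Atom str]]]] )]] -> [Type [Prod [Atom a]]]] )]]]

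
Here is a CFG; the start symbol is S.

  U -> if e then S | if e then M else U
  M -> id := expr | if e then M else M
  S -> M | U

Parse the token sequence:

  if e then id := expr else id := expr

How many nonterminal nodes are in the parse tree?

[S [M if e then [M id := expr] else [M id := expr]]]

4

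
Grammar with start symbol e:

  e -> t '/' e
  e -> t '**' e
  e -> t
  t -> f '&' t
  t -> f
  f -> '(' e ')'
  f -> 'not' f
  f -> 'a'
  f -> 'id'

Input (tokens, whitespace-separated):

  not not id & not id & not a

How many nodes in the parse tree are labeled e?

1

[e [t [f not [f not [f id]]] & [t [f not [f id]] & [t [f not [f a]]]]]]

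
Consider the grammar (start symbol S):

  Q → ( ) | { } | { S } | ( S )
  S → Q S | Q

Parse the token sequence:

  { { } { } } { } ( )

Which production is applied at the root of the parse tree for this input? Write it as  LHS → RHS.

S → Q S

[S [Q { [S [Q { }] [S [Q { }]]] }] [S [Q { }] [S [Q ( )]]]]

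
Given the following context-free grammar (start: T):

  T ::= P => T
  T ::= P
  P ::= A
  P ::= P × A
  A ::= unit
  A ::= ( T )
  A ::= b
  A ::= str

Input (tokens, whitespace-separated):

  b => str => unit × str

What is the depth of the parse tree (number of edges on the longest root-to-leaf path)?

[T [P [A b]] => [T [P [A str]] => [T [P [P [A unit]] × [A str]]]]]

6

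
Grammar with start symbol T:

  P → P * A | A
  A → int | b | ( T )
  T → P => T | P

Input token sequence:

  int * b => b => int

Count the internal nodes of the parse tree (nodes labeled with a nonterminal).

[T [P [P [A int]] * [A b]] => [T [P [A b]] => [T [P [A int]]]]]

11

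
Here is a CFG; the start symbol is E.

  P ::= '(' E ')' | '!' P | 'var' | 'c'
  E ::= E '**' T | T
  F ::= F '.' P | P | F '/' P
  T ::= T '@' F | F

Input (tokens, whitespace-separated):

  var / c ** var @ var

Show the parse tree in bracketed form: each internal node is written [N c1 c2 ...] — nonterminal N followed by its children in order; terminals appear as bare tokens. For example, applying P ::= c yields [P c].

E
E ** T
T ** T
F ** T
F / P ** T
P / P ** T
var / P ** T
var / c ** T
var / c ** T @ F
var / c ** F @ F
var / c ** P @ F
var / c ** var @ F
var / c ** var @ P
var / c ** var @ var

[E [E [T [F [F [P var]] / [P c]]]] ** [T [T [F [P var]]] @ [F [P var]]]]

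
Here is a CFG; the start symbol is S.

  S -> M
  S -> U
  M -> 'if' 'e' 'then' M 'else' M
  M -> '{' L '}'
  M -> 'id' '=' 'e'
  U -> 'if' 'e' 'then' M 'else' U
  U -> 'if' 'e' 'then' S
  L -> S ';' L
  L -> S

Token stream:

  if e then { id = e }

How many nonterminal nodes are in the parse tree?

7

[S [U if e then [S [M { [L [S [M id = e]]] }]]]]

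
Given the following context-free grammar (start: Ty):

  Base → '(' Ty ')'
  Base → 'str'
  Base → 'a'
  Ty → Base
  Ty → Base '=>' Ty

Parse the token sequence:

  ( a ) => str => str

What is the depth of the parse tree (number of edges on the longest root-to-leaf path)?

[Ty [Base ( [Ty [Base a]] )] => [Ty [Base str] => [Ty [Base str]]]]

4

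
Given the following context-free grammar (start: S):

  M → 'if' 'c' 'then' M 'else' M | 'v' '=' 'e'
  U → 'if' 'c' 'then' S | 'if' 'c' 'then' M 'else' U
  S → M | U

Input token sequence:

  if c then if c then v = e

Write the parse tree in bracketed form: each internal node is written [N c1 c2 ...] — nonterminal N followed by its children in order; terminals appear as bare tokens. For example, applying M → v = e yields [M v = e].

[S [U if c then [S [U if c then [S [M v = e]]]]]]

S
U
if c then S
if c then U
if c then if c then S
if c then if c then M
if c then if c then v = e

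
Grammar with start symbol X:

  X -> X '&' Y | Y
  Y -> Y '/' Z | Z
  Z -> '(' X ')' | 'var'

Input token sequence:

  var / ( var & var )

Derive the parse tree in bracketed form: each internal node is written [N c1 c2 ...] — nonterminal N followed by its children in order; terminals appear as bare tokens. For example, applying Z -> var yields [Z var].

[X [Y [Y [Z var]] / [Z ( [X [X [Y [Z var]]] & [Y [Z var]]] )]]]

X
Y
Y / Z
Z / Z
var / Z
var / ( X )
var / ( X & Y )
var / ( Y & Y )
var / ( Z & Y )
var / ( var & Y )
var / ( var & Z )
var / ( var & var )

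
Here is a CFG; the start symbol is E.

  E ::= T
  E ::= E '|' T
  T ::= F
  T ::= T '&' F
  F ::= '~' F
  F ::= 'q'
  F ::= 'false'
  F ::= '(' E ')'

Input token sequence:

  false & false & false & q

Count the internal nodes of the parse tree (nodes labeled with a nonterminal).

[E [T [T [T [T [F false]] & [F false]] & [F false]] & [F q]]]

9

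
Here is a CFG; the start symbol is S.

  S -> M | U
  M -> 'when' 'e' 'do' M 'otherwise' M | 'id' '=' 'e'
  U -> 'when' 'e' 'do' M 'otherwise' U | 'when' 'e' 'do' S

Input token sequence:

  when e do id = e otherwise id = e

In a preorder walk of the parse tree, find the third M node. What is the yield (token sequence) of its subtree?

id = e

[S [M when e do [M id = e] otherwise [M id = e]]]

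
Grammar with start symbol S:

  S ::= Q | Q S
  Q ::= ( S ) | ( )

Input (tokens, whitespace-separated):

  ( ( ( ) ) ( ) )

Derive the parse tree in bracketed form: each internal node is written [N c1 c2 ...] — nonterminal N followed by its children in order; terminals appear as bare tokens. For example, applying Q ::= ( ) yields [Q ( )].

[S [Q ( [S [Q ( [S [Q ( )]] )] [S [Q ( )]]] )]]

S
Q
( S )
( Q S )
( ( S ) S )
( ( Q ) S )
( ( ( ) ) S )
( ( ( ) ) Q )
( ( ( ) ) ( ) )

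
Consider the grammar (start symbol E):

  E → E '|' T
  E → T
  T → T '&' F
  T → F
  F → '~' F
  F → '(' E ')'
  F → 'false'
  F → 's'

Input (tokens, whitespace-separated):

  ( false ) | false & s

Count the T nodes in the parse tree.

4

[E [E [T [F ( [E [T [F false]]] )]]] | [T [T [F false]] & [F s]]]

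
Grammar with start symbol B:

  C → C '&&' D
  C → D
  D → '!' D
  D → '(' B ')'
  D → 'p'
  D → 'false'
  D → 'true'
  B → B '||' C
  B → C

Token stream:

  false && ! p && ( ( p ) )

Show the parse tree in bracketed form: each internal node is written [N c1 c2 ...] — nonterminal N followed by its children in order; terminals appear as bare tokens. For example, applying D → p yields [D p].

[B [C [C [C [D false]] && [D ! [D p]]] && [D ( [B [C [D ( [B [C [D p]]] )]]] )]]]

B
C
C && D
C && D && D
D && D && D
false && D && D
false && ! D && D
false && ! p && D
false && ! p && ( B )
false && ! p && ( C )
false && ! p && ( D )
false && ! p && ( ( B ) )
false && ! p && ( ( C ) )
false && ! p && ( ( D ) )
false && ! p && ( ( p ) )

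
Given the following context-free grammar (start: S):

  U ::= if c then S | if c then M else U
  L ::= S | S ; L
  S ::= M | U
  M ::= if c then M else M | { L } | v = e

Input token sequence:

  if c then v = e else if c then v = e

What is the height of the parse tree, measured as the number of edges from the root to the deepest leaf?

[S [U if c then [M v = e] else [U if c then [S [M v = e]]]]]

5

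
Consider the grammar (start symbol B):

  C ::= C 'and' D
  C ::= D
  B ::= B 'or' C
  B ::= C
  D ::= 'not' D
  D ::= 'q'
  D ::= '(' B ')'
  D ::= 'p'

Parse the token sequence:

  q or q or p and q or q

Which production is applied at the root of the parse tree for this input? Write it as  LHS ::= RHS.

B ::= B 'or' C

[B [B [B [B [C [D q]]] or [C [D q]]] or [C [C [D p]] and [D q]]] or [C [D q]]]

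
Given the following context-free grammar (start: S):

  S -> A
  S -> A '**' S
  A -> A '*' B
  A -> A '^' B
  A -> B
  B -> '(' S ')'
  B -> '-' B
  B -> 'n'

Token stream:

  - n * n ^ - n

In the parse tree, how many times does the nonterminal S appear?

1

[S [A [A [A [B - [B n]]] * [B n]] ^ [B - [B n]]]]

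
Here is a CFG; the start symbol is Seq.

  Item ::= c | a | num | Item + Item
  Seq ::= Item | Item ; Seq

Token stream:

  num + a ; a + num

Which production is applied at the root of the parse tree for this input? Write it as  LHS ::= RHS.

Seq ::= Item ; Seq

[Seq [Item [Item num] + [Item a]] ; [Seq [Item [Item a] + [Item num]]]]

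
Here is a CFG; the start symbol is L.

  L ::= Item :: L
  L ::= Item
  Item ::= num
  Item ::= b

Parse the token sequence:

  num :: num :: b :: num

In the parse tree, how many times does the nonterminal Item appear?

4

[L [Item num] :: [L [Item num] :: [L [Item b] :: [L [Item num]]]]]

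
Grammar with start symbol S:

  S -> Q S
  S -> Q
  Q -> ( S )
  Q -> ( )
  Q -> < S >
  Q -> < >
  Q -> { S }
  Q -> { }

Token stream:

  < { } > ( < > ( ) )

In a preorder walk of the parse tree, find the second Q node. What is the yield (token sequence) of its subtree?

[S [Q < [S [Q { }]] >] [S [Q ( [S [Q < >] [S [Q ( )]]] )]]]

{ }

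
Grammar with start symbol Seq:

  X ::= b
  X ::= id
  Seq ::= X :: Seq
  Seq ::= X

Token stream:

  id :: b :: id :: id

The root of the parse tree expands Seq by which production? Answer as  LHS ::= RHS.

Seq ::= X :: Seq

[Seq [X id] :: [Seq [X b] :: [Seq [X id] :: [Seq [X id]]]]]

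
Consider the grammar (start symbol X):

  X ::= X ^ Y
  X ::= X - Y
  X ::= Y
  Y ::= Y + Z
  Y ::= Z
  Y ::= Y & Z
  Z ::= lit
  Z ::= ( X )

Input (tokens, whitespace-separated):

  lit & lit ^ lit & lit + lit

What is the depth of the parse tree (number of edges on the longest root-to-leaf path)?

5

[X [X [Y [Y [Z lit]] & [Z lit]]] ^ [Y [Y [Y [Z lit]] & [Z lit]] + [Z lit]]]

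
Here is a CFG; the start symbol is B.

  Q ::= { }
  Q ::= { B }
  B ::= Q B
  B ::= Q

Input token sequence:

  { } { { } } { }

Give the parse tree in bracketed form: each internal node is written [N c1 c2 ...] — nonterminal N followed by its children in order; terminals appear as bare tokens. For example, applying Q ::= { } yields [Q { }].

[B [Q { }] [B [Q { [B [Q { }]] }] [B [Q { }]]]]

B
Q B
{ } B
{ } Q B
{ } { B } B
{ } { Q } B
{ } { { } } B
{ } { { } } Q
{ } { { } } { }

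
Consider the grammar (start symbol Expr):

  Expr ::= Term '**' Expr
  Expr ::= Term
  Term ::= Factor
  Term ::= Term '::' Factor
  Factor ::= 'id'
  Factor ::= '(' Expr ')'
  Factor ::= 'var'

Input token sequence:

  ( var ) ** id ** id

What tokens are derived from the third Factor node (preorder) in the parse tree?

[Expr [Term [Factor ( [Expr [Term [Factor var]]] )]] ** [Expr [Term [Factor id]] ** [Expr [Term [Factor id]]]]]

id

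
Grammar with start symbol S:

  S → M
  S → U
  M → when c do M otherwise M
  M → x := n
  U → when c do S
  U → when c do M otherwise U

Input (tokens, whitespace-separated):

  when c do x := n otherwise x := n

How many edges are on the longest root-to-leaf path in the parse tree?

3

[S [M when c do [M x := n] otherwise [M x := n]]]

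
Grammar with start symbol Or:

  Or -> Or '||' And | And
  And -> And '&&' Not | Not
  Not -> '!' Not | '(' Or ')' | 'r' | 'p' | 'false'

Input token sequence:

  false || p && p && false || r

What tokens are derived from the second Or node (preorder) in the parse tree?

false || p && p && false

[Or [Or [Or [And [Not false]]] || [And [And [And [Not p]] && [Not p]] && [Not false]]] || [And [Not r]]]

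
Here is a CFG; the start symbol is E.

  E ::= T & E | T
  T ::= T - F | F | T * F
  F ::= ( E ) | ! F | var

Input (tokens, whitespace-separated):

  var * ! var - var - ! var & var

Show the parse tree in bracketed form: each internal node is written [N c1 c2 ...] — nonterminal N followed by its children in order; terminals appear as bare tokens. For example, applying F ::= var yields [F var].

E
T & E
T - F & E
T - F - F & E
T * F - F - F & E
F * F - F - F & E
var * F - F - F & E
var * ! F - F - F & E
var * ! var - F - F & E
var * ! var - var - F & E
var * ! var - var - ! F & E
var * ! var - var - ! var & E
var * ! var - var - ! var & T
var * ! var - var - ! var & F
var * ! var - var - ! var & var

[E [T [T [T [T [F var]] * [F ! [F var]]] - [F var]] - [F ! [F var]]] & [E [T [F var]]]]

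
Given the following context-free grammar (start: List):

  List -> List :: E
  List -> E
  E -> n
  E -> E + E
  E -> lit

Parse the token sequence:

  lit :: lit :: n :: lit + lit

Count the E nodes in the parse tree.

6

[List [List [List [List [E lit]] :: [E lit]] :: [E n]] :: [E [E lit] + [E lit]]]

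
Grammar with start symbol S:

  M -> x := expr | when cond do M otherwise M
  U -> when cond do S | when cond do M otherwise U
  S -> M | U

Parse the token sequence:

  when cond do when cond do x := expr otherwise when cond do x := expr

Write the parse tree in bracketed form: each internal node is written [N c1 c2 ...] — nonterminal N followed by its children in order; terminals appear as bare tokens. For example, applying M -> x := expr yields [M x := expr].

S
U
when cond do S
when cond do U
when cond do when cond do M otherwise U
when cond do when cond do x := expr otherwise U
when cond do when cond do x := expr otherwise when cond do S
when cond do when cond do x := expr otherwise when cond do M
when cond do when cond do x := expr otherwise when cond do x := expr

[S [U when cond do [S [U when cond do [M x := expr] otherwise [U when cond do [S [M x := expr]]]]]]]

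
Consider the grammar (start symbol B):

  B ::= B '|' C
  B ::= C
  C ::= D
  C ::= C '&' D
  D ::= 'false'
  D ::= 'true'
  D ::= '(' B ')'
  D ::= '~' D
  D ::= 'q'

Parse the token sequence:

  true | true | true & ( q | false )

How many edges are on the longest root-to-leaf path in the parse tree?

7

[B [B [B [C [D true]]] | [C [D true]]] | [C [C [D true]] & [D ( [B [B [C [D q]]] | [C [D false]]] )]]]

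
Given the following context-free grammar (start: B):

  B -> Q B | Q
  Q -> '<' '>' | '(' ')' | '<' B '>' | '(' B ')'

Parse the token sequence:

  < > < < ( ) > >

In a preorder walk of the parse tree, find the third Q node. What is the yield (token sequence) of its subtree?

[B [Q < >] [B [Q < [B [Q < [B [Q ( )]] >]] >]]]

< ( ) >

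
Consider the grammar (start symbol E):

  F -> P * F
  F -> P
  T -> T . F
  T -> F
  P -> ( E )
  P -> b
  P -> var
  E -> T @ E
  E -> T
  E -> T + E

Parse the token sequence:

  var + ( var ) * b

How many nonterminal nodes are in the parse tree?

14

[E [T [F [P var]]] + [E [T [F [P ( [E [T [F [P var]]]] )] * [F [P b]]]]]]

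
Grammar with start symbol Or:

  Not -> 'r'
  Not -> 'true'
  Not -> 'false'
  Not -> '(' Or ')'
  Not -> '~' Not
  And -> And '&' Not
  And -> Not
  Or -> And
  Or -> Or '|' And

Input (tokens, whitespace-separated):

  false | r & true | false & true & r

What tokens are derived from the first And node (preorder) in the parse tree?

[Or [Or [Or [And [Not false]]] | [And [And [Not r]] & [Not true]]] | [And [And [And [Not false]] & [Not true]] & [Not r]]]

false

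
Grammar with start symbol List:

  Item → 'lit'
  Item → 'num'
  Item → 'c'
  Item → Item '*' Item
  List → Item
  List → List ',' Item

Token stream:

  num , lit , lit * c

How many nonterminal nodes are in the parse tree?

8

[List [List [List [Item num]] , [Item lit]] , [Item [Item lit] * [Item c]]]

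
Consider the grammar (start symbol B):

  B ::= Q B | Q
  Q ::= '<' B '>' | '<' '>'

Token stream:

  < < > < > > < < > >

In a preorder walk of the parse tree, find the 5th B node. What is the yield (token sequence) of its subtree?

[B [Q < [B [Q < >] [B [Q < >]]] >] [B [Q < [B [Q < >]] >]]]

< >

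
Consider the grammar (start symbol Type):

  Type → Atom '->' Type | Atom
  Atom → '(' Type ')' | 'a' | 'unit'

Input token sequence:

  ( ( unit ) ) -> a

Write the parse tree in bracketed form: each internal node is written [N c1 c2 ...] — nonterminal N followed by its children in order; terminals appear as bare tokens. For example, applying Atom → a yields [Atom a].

[Type [Atom ( [Type [Atom ( [Type [Atom unit]] )]] )] -> [Type [Atom a]]]

Type
Atom -> Type
( Type ) -> Type
( Atom ) -> Type
( ( Type ) ) -> Type
( ( Atom ) ) -> Type
( ( unit ) ) -> Type
( ( unit ) ) -> Atom
( ( unit ) ) -> a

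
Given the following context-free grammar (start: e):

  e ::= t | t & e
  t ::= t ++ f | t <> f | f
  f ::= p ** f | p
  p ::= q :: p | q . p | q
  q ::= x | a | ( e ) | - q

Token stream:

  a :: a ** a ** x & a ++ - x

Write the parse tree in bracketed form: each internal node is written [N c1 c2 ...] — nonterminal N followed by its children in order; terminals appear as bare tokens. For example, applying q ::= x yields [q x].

[e [t [f [p [q a] :: [p [q a]]] ** [f [p [q a]] ** [f [p [q x]]]]]] & [e [t [t [f [p [q a]]]] ++ [f [p [q - [q x]]]]]]]

e
t & e
f & e
p ** f & e
q :: p ** f & e
a :: p ** f & e
a :: q ** f & e
a :: a ** f & e
a :: a ** p ** f & e
a :: a ** q ** f & e
a :: a ** a ** f & e
a :: a ** a ** p & e
a :: a ** a ** q & e
a :: a ** a ** x & e
a :: a ** a ** x & t
a :: a ** a ** x & t ++ f
a :: a ** a ** x & f ++ f
a :: a ** a ** x & p ++ f
a :: a ** a ** x & q ++ f
a :: a ** a ** x & a ++ f
a :: a ** a ** x & a ++ p
a :: a ** a ** x & a ++ q
a :: a ** a ** x & a ++ - q
a :: a ** a ** x & a ++ - x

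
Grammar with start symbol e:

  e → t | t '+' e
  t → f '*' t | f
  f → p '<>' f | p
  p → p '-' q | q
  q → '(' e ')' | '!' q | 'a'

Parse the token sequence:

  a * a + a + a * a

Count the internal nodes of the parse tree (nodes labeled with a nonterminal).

23

[e [t [f [p [q a]]] * [t [f [p [q a]]]]] + [e [t [f [p [q a]]]] + [e [t [f [p [q a]]] * [t [f [p [q a]]]]]]]]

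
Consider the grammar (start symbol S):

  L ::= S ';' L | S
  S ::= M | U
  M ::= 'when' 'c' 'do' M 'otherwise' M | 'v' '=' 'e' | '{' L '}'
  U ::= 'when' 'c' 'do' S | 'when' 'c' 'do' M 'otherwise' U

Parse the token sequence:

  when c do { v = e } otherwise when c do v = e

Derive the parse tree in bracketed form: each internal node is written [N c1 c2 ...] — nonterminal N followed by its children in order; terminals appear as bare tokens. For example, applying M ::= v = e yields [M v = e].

S
U
when c do M otherwise U
when c do { L } otherwise U
when c do { S } otherwise U
when c do { M } otherwise U
when c do { v = e } otherwise U
when c do { v = e } otherwise when c do S
when c do { v = e } otherwise when c do M
when c do { v = e } otherwise when c do v = e

[S [U when c do [M { [L [S [M v = e]]] }] otherwise [U when c do [S [M v = e]]]]]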